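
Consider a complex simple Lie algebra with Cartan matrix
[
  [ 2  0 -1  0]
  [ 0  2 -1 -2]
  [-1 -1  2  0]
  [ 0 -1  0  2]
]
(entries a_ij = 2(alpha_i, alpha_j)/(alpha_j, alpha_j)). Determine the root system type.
B_4

The matrix has rank 4 with 2's on the diagonal. Reading the off-diagonal entries as Dynkin edges (a single edge where a_ij = a_ji = -1; a double or triple edge where a_ij * a_ji = 2 or 3), the diagram is a chain of 4 nodes with a double edge at one end; the terminal node there is the unique short simple root (B_4). One simple-root ordering that puts it in standard form is (alpha_1, alpha_3, alpha_2, alpha_4). So the algebra is type B_4, i.e. so(9).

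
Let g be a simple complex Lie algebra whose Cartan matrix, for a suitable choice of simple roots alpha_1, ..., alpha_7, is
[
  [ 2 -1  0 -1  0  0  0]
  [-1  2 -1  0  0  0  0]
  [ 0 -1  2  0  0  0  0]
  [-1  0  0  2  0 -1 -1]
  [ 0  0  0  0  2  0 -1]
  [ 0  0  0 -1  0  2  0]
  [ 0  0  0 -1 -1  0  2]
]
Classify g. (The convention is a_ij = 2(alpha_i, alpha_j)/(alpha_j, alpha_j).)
type E_7

The matrix has rank 7 with 2's on the diagonal. Reading the off-diagonal entries as Dynkin edges (a single edge where a_ij = a_ji = -1; a double or triple edge where a_ij * a_ji = 2 or 3), the diagram is a chain of 6 nodes with one extra node attached to the third node from one end (E_7). One simple-root ordering that puts it in standard form is (alpha_5, alpha_6, alpha_7, alpha_4, alpha_1, alpha_2, alpha_3). So the algebra is type E_7.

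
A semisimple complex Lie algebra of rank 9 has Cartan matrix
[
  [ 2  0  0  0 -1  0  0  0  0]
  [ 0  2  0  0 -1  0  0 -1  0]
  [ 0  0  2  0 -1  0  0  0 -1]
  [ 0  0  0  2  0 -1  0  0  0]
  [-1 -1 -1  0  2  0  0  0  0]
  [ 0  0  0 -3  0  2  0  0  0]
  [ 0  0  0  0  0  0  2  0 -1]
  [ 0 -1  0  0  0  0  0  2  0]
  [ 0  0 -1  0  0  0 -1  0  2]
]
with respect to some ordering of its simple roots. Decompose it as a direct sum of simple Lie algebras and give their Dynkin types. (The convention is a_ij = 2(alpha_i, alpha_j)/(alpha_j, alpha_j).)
The diagram associated to this matrix has two connected components: the simple roots {alpha_1, alpha_2, alpha_3, alpha_5, alpha_7, alpha_8, alpha_9} form a chain of 6 nodes with one extra node attached to the third node from one end (E_7), and {alpha_4, alpha_6} form two nodes joined by a triple edge (G_2). A semisimple Lie algebra decomposes uniquely as the direct sum of simple ideals, one per connected component of its Dynkin diagram, so g ≅ E_7 ⊕ G_2 (dimension 133 + 14 = 147).

E7 + G2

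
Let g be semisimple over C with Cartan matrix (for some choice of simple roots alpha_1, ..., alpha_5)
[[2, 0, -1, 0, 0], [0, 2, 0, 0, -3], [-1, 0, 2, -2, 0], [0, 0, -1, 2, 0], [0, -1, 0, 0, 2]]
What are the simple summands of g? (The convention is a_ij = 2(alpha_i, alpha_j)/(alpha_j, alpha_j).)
The diagram associated to this matrix has two connected components: the simple roots {alpha_1, alpha_3, alpha_4} form a chain of 3 nodes with a double edge at one end; the terminal node there is the unique short simple root (B_3), and {alpha_2, alpha_5} form two nodes joined by a triple edge (G_2). A semisimple Lie algebra decomposes uniquely as the direct sum of simple ideals, one per connected component of its Dynkin diagram, so g ≅ B_3 ⊕ G_2 (dimension 21 + 14 = 35).

B_3 + G_2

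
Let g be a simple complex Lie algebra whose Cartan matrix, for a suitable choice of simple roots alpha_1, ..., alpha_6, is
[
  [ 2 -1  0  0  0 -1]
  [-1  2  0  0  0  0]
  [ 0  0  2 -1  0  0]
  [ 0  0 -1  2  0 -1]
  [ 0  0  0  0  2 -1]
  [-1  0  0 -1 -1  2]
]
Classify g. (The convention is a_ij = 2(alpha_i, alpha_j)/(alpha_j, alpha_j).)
The matrix has rank 6 with 2's on the diagonal. Reading the off-diagonal entries as Dynkin edges (a single edge where a_ij = a_ji = -1; a double or triple edge where a_ij * a_ji = 2 or 3), the diagram is a chain of 5 nodes with one extra node attached to the third node from one end (E_6). One simple-root ordering that puts it in standard form is (alpha_2, alpha_5, alpha_1, alpha_6, alpha_4, alpha_3). So the algebra is type E_6.

E6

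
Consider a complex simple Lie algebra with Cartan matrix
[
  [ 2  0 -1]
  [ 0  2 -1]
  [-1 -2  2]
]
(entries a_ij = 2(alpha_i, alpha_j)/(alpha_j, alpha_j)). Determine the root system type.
B_3

The matrix has rank 3 with 2's on the diagonal. Reading the off-diagonal entries as Dynkin edges (a single edge where a_ij = a_ji = -1; a double or triple edge where a_ij * a_ji = 2 or 3), the diagram is a chain of 3 nodes with a double edge at one end; the terminal node there is the unique short simple root (B_3). One simple-root ordering that puts it in standard form is (alpha_1, alpha_3, alpha_2). So the algebra is type B_3, i.e. so(7).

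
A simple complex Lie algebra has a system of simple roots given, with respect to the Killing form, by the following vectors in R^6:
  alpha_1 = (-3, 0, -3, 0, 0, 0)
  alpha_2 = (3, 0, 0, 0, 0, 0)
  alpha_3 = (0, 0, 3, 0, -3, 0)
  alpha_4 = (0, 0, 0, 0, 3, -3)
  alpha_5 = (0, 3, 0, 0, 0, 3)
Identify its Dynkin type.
B5

Compute the Cartan integers a_ij = 2(alpha_i, alpha_j)/(alpha_j, alpha_j); the resulting 5x5 Cartan matrix is
[[2, -2, -1, 0, 0], [-1, 2, 0, 0, 0], [-1, 0, 2, -1, 0], [0, 0, -1, 2, -1], [0, 0, 0, -1, 2]].
The roots have two lengths (squared-length ratio 2:1); the short ones are alpha_{2}. The associated Dynkin diagram is a chain of 5 nodes with a double edge at one end; the terminal node there is the unique short simple root (B_5), so the type is B_5 (the algebra so(11)).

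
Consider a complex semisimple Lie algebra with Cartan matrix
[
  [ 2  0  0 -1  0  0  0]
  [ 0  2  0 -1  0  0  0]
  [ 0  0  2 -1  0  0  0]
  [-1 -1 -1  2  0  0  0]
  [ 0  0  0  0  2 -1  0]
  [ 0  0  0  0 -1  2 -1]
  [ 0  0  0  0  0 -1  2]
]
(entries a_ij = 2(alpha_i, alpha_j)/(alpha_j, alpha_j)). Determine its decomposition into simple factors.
A3 + D4

The diagram associated to this matrix has two connected components: the simple roots {alpha_5, alpha_6, alpha_7} form a chain of 3 nodes with single edges (A_3), and {alpha_1, alpha_2, alpha_3, alpha_4} form a chain of 2 nodes with a fork of two nodes at one end (D_4). A semisimple Lie algebra decomposes uniquely as the direct sum of simple ideals, one per connected component of its Dynkin diagram, so g ≅ A_3 ⊕ D_4 (dimension 15 + 28 = 43).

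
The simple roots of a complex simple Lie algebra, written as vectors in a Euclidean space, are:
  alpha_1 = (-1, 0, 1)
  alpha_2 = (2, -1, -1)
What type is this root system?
type G_2

Compute the Cartan integers a_ij = 2(alpha_i, alpha_j)/(alpha_j, alpha_j); the resulting 2x2 Cartan matrix is
[[2, -1], [-3, 2]].
The roots have two lengths (squared-length ratio 3:1); the short ones are alpha_{1}. The associated Dynkin diagram is two nodes joined by a triple edge (G_2), so the type is G_2.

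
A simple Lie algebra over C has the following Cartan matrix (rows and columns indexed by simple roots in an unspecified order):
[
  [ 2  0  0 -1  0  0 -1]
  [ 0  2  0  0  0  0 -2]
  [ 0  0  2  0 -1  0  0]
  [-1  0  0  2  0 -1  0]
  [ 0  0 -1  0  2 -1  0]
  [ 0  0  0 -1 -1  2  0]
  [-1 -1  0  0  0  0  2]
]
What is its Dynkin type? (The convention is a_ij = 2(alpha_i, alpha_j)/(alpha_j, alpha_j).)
The matrix has rank 7 with 2's on the diagonal. Reading the off-diagonal entries as Dynkin edges (a single edge where a_ij = a_ji = -1; a double or triple edge where a_ij * a_ji = 2 or 3), the diagram is a chain of 7 nodes with a double edge at one end; the terminal node there is the unique long simple root (C_7). One simple-root ordering that puts it in standard form is (alpha_3, alpha_5, alpha_6, alpha_4, alpha_1, alpha_7, alpha_2). So the algebra is type C_7, i.e. sp(14).

C_7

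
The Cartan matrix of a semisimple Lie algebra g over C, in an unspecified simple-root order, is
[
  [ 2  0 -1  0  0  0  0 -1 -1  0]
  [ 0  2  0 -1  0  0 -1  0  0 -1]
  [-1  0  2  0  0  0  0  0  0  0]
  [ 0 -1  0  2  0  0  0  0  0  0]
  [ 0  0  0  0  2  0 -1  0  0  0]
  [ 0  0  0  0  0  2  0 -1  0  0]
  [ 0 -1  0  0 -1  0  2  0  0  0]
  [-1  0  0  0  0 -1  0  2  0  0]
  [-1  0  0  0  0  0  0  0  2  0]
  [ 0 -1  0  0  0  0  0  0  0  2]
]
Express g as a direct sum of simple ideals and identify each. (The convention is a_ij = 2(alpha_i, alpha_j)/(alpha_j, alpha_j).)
D_5 + D_5

The diagram associated to this matrix has two connected components: the simple roots {alpha_2, alpha_4, alpha_5, alpha_7, alpha_10} form a chain of 3 nodes with a fork of two nodes at one end (D_5), and {alpha_1, alpha_3, alpha_6, alpha_8, alpha_9} form a chain of 3 nodes with a fork of two nodes at one end (D_5). A semisimple Lie algebra decomposes uniquely as the direct sum of simple ideals, one per connected component of its Dynkin diagram, so g ≅ D_5 ⊕ D_5 (dimension 45 + 45 = 90).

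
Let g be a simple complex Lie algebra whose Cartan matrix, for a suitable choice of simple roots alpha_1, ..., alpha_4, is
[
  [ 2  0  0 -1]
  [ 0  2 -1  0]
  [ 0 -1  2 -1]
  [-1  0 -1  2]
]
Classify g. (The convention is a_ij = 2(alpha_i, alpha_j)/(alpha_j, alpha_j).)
The matrix has rank 4 with 2's on the diagonal. Reading the off-diagonal entries as Dynkin edges (a single edge where a_ij = a_ji = -1; a double or triple edge where a_ij * a_ji = 2 or 3), the diagram is a chain of 4 nodes with single edges (A_4). One simple-root ordering that puts it in standard form is (alpha_2, alpha_3, alpha_4, alpha_1). So the algebra is type A_4, i.e. sl(5).

A_4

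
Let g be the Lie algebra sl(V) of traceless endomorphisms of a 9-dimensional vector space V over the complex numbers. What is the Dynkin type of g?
type A_8

This is sl(9), which has dimension 9^2 - 1 = 80 and rank 9 - 1 = 8 (a Cartan subalgebra is the diagonal traceless matrices). In the classification of classical Lie algebras, the special linear algebra sl(n+1) has type A_n; here n = 8, so the Dynkin diagram is a chain of 8 nodes with single edges (A_8). Hence the type is A_8.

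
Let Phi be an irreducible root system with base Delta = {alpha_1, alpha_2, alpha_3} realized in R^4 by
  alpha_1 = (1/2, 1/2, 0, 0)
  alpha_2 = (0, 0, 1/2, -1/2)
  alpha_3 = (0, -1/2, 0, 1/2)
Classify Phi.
Compute the Cartan integers a_ij = 2(alpha_i, alpha_j)/(alpha_j, alpha_j); the resulting 3x3 Cartan matrix is
[[2, 0, -1], [0, 2, -1], [-1, -1, 2]].
All simple roots have the same length, so the diagram is simply laced. The associated Dynkin diagram is a chain of 3 nodes with single edges (A_3), so the type is A_3 (the algebra sl(4)).

type A_3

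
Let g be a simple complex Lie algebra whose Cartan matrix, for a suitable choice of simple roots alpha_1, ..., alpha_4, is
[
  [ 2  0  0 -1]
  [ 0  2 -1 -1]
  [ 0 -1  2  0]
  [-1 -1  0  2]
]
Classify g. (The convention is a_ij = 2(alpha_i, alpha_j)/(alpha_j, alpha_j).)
type A_4

The matrix has rank 4 with 2's on the diagonal. Reading the off-diagonal entries as Dynkin edges (a single edge where a_ij = a_ji = -1; a double or triple edge where a_ij * a_ji = 2 or 3), the diagram is a chain of 4 nodes with single edges (A_4). One simple-root ordering that puts it in standard form is (alpha_3, alpha_2, alpha_4, alpha_1). So the algebra is type A_4, i.e. sl(5).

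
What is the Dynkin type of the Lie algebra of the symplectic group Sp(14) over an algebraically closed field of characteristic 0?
This is sp(14), which has dimension 14(14+1)/2 = 105 and rank 14/2 = 7. In the classification of classical Lie algebras, the symplectic algebra sp(2n) has type C_n; here n = 7, so the Dynkin diagram is a chain of 7 nodes with a double edge at one end; the terminal node there is the unique long simple root (C_7). Hence the type is C_7.

type C_7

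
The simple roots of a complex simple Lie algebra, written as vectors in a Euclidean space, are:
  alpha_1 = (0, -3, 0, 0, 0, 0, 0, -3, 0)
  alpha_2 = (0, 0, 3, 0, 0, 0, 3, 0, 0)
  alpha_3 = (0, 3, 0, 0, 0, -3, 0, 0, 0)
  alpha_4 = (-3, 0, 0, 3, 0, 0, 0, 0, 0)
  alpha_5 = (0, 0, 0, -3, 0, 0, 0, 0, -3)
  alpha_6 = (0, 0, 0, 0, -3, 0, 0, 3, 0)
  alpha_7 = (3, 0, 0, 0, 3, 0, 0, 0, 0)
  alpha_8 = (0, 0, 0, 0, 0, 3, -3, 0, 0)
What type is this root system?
A_8

Compute the Cartan integers a_ij = 2(alpha_i, alpha_j)/(alpha_j, alpha_j); the resulting 8x8 Cartan matrix is
[[2, 0, -1, 0, 0, -1, 0, 0], [0, 2, 0, 0, 0, 0, 0, -1], [-1, 0, 2, 0, 0, 0, 0, -1], [0, 0, 0, 2, -1, 0, -1, 0], [0, 0, 0, -1, 2, 0, 0, 0], [-1, 0, 0, 0, 0, 2, -1, 0], [0, 0, 0, -1, 0, -1, 2, 0], [0, -1, -1, 0, 0, 0, 0, 2]].
All simple roots have the same length, so the diagram is simply laced. The associated Dynkin diagram is a chain of 8 nodes with single edges (A_8), so the type is A_8 (the algebra sl(9)).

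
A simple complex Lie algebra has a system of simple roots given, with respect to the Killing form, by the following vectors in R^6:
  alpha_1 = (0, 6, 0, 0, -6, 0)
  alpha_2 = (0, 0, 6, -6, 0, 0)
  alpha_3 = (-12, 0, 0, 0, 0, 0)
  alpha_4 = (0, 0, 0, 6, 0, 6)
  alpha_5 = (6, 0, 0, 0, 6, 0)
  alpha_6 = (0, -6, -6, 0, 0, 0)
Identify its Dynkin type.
Compute the Cartan integers a_ij = 2(alpha_i, alpha_j)/(alpha_j, alpha_j); the resulting 6x6 Cartan matrix is
[[2, 0, 0, 0, -1, -1], [0, 2, 0, -1, 0, -1], [0, 0, 2, 0, -2, 0], [0, -1, 0, 2, 0, 0], [-1, 0, -1, 0, 2, 0], [-1, -1, 0, 0, 0, 2]].
The roots have two lengths (squared-length ratio 2:1); the short ones are alpha_{1,2,4,5,6}. The associated Dynkin diagram is a chain of 6 nodes with a double edge at one end; the terminal node there is the unique long simple root (C_6), so the type is C_6 (the algebra sp(12)).

type C_6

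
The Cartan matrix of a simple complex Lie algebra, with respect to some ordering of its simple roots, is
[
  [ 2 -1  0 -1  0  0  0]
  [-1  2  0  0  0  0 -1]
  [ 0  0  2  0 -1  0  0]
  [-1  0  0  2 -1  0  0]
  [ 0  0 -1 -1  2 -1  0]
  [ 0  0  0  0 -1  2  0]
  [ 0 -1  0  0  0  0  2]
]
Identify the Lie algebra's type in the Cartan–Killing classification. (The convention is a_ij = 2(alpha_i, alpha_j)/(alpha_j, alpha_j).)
The matrix has rank 7 with 2's on the diagonal. Reading the off-diagonal entries as Dynkin edges (a single edge where a_ij = a_ji = -1; a double or triple edge where a_ij * a_ji = 2 or 3), the diagram is a chain of 5 nodes with a fork of two nodes at one end (D_7). One simple-root ordering that puts it in standard form is (alpha_7, alpha_2, alpha_1, alpha_4, alpha_5, alpha_3, alpha_6). So the algebra is type D_7, i.e. so(14).

type D_7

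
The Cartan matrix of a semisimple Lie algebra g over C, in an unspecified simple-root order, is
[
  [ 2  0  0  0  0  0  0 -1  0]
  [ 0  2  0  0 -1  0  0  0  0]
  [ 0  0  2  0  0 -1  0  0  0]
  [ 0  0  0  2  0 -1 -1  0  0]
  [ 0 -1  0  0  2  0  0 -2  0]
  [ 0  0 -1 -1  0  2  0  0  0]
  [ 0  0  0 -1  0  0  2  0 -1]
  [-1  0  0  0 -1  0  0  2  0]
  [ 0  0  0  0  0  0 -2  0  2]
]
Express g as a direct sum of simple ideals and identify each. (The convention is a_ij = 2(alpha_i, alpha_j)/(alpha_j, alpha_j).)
C_5 + F_4

The diagram associated to this matrix has two connected components: the simple roots {alpha_3, alpha_4, alpha_6, alpha_7, alpha_9} form a chain of 5 nodes with a double edge at one end; the terminal node there is the unique long simple root (C_5), and {alpha_1, alpha_2, alpha_5, alpha_8} form a chain of 4 nodes with a double edge between the middle two (F_4). A semisimple Lie algebra decomposes uniquely as the direct sum of simple ideals, one per connected component of its Dynkin diagram, so g ≅ C_5 ⊕ F_4 (dimension 55 + 52 = 107).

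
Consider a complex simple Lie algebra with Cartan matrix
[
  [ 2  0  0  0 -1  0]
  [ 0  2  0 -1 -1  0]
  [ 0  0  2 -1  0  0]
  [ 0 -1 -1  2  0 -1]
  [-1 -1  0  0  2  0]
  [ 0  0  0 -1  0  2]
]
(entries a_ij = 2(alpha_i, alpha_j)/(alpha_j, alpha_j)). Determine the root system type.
The matrix has rank 6 with 2's on the diagonal. Reading the off-diagonal entries as Dynkin edges (a single edge where a_ij = a_ji = -1; a double or triple edge where a_ij * a_ji = 2 or 3), the diagram is a chain of 4 nodes with a fork of two nodes at one end (D_6). One simple-root ordering that puts it in standard form is (alpha_1, alpha_5, alpha_2, alpha_4, alpha_3, alpha_6). So the algebra is type D_6, i.e. so(12).

D_6 (so(12))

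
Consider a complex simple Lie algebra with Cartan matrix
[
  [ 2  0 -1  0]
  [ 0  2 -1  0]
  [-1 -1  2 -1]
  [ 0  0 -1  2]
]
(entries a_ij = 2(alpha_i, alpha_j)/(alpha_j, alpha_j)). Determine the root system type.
D_4 (so(8))

The matrix has rank 4 with 2's on the diagonal. Reading the off-diagonal entries as Dynkin edges (a single edge where a_ij = a_ji = -1; a double or triple edge where a_ij * a_ji = 2 or 3), the diagram is a chain of 2 nodes with a fork of two nodes at one end (D_4). One simple-root ordering that puts it in standard form is (alpha_4, alpha_3, alpha_1, alpha_2). So the algebra is type D_4, i.e. so(8).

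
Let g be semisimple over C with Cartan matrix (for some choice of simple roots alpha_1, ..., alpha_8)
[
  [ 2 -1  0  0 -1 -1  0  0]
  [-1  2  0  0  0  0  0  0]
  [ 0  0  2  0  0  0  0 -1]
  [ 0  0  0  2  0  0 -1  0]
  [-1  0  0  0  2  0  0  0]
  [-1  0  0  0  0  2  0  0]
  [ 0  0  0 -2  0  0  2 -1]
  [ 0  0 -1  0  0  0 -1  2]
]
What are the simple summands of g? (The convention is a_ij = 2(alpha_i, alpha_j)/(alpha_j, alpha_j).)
The diagram associated to this matrix has two connected components: the simple roots {alpha_3, alpha_4, alpha_7, alpha_8} form a chain of 4 nodes with a double edge at one end; the terminal node there is the unique short simple root (B_4), and {alpha_1, alpha_2, alpha_5, alpha_6} form a chain of 2 nodes with a fork of two nodes at one end (D_4). A semisimple Lie algebra decomposes uniquely as the direct sum of simple ideals, one per connected component of its Dynkin diagram, so g ≅ B_4 ⊕ D_4 (dimension 36 + 28 = 64).

B_4 (so(9)) ⊕ D_4 (so(8))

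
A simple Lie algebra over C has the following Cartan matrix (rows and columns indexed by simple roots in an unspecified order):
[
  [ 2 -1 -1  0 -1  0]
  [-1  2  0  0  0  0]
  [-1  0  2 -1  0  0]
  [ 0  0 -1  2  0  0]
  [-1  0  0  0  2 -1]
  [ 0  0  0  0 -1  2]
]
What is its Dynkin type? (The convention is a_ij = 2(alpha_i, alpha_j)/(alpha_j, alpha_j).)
type E_6

The matrix has rank 6 with 2's on the diagonal. Reading the off-diagonal entries as Dynkin edges (a single edge where a_ij = a_ji = -1; a double or triple edge where a_ij * a_ji = 2 or 3), the diagram is a chain of 5 nodes with one extra node attached to the third node from one end (E_6). One simple-root ordering that puts it in standard form is (alpha_6, alpha_2, alpha_5, alpha_1, alpha_3, alpha_4). So the algebra is type E_6.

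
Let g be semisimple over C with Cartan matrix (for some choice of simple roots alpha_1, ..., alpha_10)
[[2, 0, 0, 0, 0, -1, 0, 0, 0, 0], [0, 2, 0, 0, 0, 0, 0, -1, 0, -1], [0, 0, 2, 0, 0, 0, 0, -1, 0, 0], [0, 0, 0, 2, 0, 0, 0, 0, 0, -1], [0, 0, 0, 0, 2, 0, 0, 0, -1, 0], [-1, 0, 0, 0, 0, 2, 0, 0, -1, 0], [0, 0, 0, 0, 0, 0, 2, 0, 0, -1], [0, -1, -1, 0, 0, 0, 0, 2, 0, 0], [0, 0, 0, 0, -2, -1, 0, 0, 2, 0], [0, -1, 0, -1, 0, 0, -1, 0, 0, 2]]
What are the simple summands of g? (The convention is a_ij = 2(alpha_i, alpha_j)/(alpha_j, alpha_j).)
The diagram associated to this matrix has two connected components: the simple roots {alpha_1, alpha_5, alpha_6, alpha_9} form a chain of 4 nodes with a double edge at one end; the terminal node there is the unique short simple root (B_4), and {alpha_2, alpha_3, alpha_4, alpha_7, alpha_8, alpha_10} form a chain of 4 nodes with a fork of two nodes at one end (D_6). A semisimple Lie algebra decomposes uniquely as the direct sum of simple ideals, one per connected component of its Dynkin diagram, so g ≅ B_4 ⊕ D_6 (dimension 36 + 66 = 102).

B_4 (so(9)) ⊕ D_6 (so(12))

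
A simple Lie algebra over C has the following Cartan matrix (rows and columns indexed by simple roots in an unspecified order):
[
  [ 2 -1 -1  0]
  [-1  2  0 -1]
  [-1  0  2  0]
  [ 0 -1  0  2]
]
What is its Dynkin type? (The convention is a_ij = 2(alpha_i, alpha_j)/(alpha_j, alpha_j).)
type A_4

The matrix has rank 4 with 2's on the diagonal. Reading the off-diagonal entries as Dynkin edges (a single edge where a_ij = a_ji = -1; a double or triple edge where a_ij * a_ji = 2 or 3), the diagram is a chain of 4 nodes with single edges (A_4). One simple-root ordering that puts it in standard form is (alpha_3, alpha_1, alpha_2, alpha_4). So the algebra is type A_4, i.e. sl(5).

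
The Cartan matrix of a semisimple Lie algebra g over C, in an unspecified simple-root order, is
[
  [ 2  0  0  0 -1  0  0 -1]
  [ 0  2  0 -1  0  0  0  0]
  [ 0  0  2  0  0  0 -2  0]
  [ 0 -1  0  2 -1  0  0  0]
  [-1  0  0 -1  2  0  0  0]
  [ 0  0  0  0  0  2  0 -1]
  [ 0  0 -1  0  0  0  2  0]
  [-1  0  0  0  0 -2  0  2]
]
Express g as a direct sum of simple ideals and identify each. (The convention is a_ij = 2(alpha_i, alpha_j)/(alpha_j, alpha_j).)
The diagram associated to this matrix has two connected components: the simple roots {alpha_3, alpha_7} form a chain of 2 nodes with a double edge at one end; the terminal node there is the unique short simple root (B_2), and {alpha_1, alpha_2, alpha_4, alpha_5, alpha_6, alpha_8} form a chain of 6 nodes with a double edge at one end; the terminal node there is the unique short simple root (B_6). A semisimple Lie algebra decomposes uniquely as the direct sum of simple ideals, one per connected component of its Dynkin diagram, so g ≅ B_2 ⊕ B_6 (dimension 10 + 78 = 88).

B_2 (so(5)) ⊕ B_6 (so(13))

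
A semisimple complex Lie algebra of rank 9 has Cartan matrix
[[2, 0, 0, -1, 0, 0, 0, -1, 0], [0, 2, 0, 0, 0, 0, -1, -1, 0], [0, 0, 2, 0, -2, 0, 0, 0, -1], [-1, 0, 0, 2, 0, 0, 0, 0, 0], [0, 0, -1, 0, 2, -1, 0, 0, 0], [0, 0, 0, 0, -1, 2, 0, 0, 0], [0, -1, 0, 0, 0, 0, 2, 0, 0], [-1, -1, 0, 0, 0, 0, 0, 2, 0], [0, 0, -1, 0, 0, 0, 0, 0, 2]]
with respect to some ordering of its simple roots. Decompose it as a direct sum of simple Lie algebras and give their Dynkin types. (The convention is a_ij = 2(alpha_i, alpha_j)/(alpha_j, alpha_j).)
The diagram associated to this matrix has two connected components: the simple roots {alpha_1, alpha_2, alpha_4, alpha_7, alpha_8} form a chain of 5 nodes with single edges (A_5), and {alpha_3, alpha_5, alpha_6, alpha_9} form a chain of 4 nodes with a double edge between the middle two (F_4). A semisimple Lie algebra decomposes uniquely as the direct sum of simple ideals, one per connected component of its Dynkin diagram, so g ≅ A_5 ⊕ F_4 (dimension 35 + 52 = 87).

A_5 + F_4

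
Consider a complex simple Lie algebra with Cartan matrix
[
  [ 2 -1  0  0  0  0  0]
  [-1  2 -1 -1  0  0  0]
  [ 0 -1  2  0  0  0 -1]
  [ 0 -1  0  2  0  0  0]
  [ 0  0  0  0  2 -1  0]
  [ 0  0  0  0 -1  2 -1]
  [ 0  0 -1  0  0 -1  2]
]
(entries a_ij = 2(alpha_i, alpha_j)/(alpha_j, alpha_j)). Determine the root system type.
D7

The matrix has rank 7 with 2's on the diagonal. Reading the off-diagonal entries as Dynkin edges (a single edge where a_ij = a_ji = -1; a double or triple edge where a_ij * a_ji = 2 or 3), the diagram is a chain of 5 nodes with a fork of two nodes at one end (D_7). One simple-root ordering that puts it in standard form is (alpha_5, alpha_6, alpha_7, alpha_3, alpha_2, alpha_1, alpha_4). So the algebra is type D_7, i.e. so(14).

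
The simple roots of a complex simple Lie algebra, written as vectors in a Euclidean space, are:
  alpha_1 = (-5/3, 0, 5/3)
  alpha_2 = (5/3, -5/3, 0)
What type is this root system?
Compute the Cartan integers a_ij = 2(alpha_i, alpha_j)/(alpha_j, alpha_j); the resulting 2x2 Cartan matrix is
[[2, -1], [-1, 2]].
All simple roots have the same length, so the diagram is simply laced. The associated Dynkin diagram is a chain of 2 nodes with single edges (A_2), so the type is A_2 (the algebra sl(3)).

A2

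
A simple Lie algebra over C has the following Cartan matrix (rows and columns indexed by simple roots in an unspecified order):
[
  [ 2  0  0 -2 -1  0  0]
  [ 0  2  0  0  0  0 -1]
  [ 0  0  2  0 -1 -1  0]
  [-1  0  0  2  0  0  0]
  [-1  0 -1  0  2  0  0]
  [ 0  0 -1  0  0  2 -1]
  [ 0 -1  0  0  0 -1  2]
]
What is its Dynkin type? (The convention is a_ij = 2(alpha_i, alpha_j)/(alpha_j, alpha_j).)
B_7

The matrix has rank 7 with 2's on the diagonal. Reading the off-diagonal entries as Dynkin edges (a single edge where a_ij = a_ji = -1; a double or triple edge where a_ij * a_ji = 2 or 3), the diagram is a chain of 7 nodes with a double edge at one end; the terminal node there is the unique short simple root (B_7). One simple-root ordering that puts it in standard form is (alpha_2, alpha_7, alpha_6, alpha_3, alpha_5, alpha_1, alpha_4). So the algebra is type B_7, i.e. so(15).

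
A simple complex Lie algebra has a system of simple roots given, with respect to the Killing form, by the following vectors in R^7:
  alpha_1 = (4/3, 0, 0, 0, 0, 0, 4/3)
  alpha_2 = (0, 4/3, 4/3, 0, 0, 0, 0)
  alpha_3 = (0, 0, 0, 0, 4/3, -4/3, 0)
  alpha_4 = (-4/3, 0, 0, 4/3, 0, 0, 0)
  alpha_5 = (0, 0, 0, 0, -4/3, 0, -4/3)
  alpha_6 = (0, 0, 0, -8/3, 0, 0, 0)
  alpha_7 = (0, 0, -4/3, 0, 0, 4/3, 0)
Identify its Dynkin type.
Compute the Cartan integers a_ij = 2(alpha_i, alpha_j)/(alpha_j, alpha_j); the resulting 7x7 Cartan matrix is
[[2, 0, 0, -1, -1, 0, 0], [0, 2, 0, 0, 0, 0, -1], [0, 0, 2, 0, -1, 0, -1], [-1, 0, 0, 2, 0, -1, 0], [-1, 0, -1, 0, 2, 0, 0], [0, 0, 0, -2, 0, 2, 0], [0, -1, -1, 0, 0, 0, 2]].
The roots have two lengths (squared-length ratio 2:1); the short ones are alpha_{1,2,3,4,5,7}. The associated Dynkin diagram is a chain of 7 nodes with a double edge at one end; the terminal node there is the unique long simple root (C_7), so the type is C_7 (the algebra sp(14)).

C7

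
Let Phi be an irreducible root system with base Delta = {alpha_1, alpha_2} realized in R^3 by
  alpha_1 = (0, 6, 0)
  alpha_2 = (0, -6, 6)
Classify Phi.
Compute the Cartan integers a_ij = 2(alpha_i, alpha_j)/(alpha_j, alpha_j); the resulting 2x2 Cartan matrix is
[[2, -1], [-2, 2]].
The roots have two lengths (squared-length ratio 2:1); the short ones are alpha_{1}. The associated Dynkin diagram is a chain of 2 nodes with a double edge at one end; the terminal node there is the unique short simple root (B_2), so the type is B_2 (the algebra so(5)).

type B_2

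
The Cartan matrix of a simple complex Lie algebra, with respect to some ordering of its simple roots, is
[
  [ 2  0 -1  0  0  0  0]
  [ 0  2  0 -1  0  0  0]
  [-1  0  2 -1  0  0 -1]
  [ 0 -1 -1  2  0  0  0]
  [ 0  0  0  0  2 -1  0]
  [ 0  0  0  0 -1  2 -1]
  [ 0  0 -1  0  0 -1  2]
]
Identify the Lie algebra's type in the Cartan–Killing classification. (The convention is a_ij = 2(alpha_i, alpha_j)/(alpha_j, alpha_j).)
The matrix has rank 7 with 2's on the diagonal. Reading the off-diagonal entries as Dynkin edges (a single edge where a_ij = a_ji = -1; a double or triple edge where a_ij * a_ji = 2 or 3), the diagram is a chain of 6 nodes with one extra node attached to the third node from one end (E_7). One simple-root ordering that puts it in standard form is (alpha_2, alpha_1, alpha_4, alpha_3, alpha_7, alpha_6, alpha_5). So the algebra is type E_7.

E7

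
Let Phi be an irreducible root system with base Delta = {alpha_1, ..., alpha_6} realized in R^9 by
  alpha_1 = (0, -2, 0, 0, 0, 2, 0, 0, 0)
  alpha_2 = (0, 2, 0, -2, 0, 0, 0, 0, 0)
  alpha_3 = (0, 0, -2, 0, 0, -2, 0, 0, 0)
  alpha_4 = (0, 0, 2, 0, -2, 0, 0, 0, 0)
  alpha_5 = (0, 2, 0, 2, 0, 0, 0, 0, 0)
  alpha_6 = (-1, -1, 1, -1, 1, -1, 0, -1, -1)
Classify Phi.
type E_6

Compute the Cartan integers a_ij = 2(alpha_i, alpha_j)/(alpha_j, alpha_j); the resulting 6x6 Cartan matrix is
[[2, -1, -1, 0, -1, 0], [-1, 2, 0, 0, 0, 0], [-1, 0, 2, -1, 0, 0], [0, 0, -1, 2, 0, 0], [-1, 0, 0, 0, 2, -1], [0, 0, 0, 0, -1, 2]].
All simple roots have the same length, so the diagram is simply laced. The associated Dynkin diagram is a chain of 5 nodes with one extra node attached to the third node from one end (E_6), so the type is E_6.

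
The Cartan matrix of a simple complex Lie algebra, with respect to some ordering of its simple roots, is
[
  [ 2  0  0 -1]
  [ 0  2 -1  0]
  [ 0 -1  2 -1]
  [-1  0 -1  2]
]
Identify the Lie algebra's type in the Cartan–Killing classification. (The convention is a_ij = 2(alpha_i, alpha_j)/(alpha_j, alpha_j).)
A_4

The matrix has rank 4 with 2's on the diagonal. Reading the off-diagonal entries as Dynkin edges (a single edge where a_ij = a_ji = -1; a double or triple edge where a_ij * a_ji = 2 or 3), the diagram is a chain of 4 nodes with single edges (A_4). One simple-root ordering that puts it in standard form is (alpha_1, alpha_4, alpha_3, alpha_2). So the algebra is type A_4, i.e. sl(5).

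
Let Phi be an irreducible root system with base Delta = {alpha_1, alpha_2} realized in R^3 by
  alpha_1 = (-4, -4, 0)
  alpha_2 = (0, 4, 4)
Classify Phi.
type A_2

Compute the Cartan integers a_ij = 2(alpha_i, alpha_j)/(alpha_j, alpha_j); the resulting 2x2 Cartan matrix is
[[2, -1], [-1, 2]].
All simple roots have the same length, so the diagram is simply laced. The associated Dynkin diagram is a chain of 2 nodes with single edges (A_2), so the type is A_2 (the algebra sl(3)).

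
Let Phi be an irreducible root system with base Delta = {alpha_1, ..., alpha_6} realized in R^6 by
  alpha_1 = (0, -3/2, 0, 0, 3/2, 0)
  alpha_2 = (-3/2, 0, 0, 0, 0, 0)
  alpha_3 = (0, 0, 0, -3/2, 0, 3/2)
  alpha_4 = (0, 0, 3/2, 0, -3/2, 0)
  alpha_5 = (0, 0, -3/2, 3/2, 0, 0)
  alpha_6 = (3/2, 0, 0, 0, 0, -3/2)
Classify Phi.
Compute the Cartan integers a_ij = 2(alpha_i, alpha_j)/(alpha_j, alpha_j); the resulting 6x6 Cartan matrix is
[[2, 0, 0, -1, 0, 0], [0, 2, 0, 0, 0, -1], [0, 0, 2, 0, -1, -1], [-1, 0, 0, 2, -1, 0], [0, 0, -1, -1, 2, 0], [0, -2, -1, 0, 0, 2]].
The roots have two lengths (squared-length ratio 2:1); the short ones are alpha_{2}. The associated Dynkin diagram is a chain of 6 nodes with a double edge at one end; the terminal node there is the unique short simple root (B_6), so the type is B_6 (the algebra so(13)).

B_6 (so(13))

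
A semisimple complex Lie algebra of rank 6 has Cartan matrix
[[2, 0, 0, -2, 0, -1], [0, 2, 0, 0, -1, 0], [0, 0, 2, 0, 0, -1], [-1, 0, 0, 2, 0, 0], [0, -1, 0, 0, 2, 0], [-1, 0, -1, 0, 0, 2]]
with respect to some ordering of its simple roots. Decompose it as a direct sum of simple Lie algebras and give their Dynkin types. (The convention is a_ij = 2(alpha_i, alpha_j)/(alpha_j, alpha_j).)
The diagram associated to this matrix has two connected components: the simple roots {alpha_2, alpha_5} form a chain of 2 nodes with single edges (A_2), and {alpha_1, alpha_3, alpha_4, alpha_6} form a chain of 4 nodes with a double edge at one end; the terminal node there is the unique short simple root (B_4). A semisimple Lie algebra decomposes uniquely as the direct sum of simple ideals, one per connected component of its Dynkin diagram, so g ≅ A_2 ⊕ B_4 (dimension 8 + 36 = 44).

A_2 (sl(3)) ⊕ B_4 (so(9))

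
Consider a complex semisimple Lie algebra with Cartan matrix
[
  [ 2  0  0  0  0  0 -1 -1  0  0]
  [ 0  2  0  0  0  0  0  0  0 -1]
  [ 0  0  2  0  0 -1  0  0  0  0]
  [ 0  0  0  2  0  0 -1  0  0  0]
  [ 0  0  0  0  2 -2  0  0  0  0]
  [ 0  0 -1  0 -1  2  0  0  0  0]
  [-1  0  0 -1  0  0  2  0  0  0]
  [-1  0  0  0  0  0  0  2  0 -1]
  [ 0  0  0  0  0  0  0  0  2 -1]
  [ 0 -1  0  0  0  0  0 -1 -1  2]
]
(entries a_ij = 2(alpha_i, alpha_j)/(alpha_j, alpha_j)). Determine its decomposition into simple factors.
type C_3 ⊕ type D_7

The diagram associated to this matrix has two connected components: the simple roots {alpha_3, alpha_5, alpha_6} form a chain of 3 nodes with a double edge at one end; the terminal node there is the unique long simple root (C_3), and {alpha_1, alpha_2, alpha_4, alpha_7, alpha_8, alpha_9, alpha_10} form a chain of 5 nodes with a fork of two nodes at one end (D_7). A semisimple Lie algebra decomposes uniquely as the direct sum of simple ideals, one per connected component of its Dynkin diagram, so g ≅ C_3 ⊕ D_7 (dimension 21 + 91 = 112).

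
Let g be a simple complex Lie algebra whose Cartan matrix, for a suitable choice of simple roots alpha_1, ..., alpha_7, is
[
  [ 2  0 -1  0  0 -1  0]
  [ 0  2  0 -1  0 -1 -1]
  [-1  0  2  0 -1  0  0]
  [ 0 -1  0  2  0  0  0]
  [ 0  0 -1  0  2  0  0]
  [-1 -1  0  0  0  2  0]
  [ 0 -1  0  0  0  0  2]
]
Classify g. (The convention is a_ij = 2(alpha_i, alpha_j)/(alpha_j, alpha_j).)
type D_7

The matrix has rank 7 with 2's on the diagonal. Reading the off-diagonal entries as Dynkin edges (a single edge where a_ij = a_ji = -1; a double or triple edge where a_ij * a_ji = 2 or 3), the diagram is a chain of 5 nodes with a fork of two nodes at one end (D_7). One simple-root ordering that puts it in standard form is (alpha_5, alpha_3, alpha_1, alpha_6, alpha_2, alpha_7, alpha_4). So the algebra is type D_7, i.e. so(14).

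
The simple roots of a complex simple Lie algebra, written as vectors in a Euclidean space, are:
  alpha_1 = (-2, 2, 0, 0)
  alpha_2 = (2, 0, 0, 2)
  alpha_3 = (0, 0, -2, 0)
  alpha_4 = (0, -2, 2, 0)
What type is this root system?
B_4 (so(9))

Compute the Cartan integers a_ij = 2(alpha_i, alpha_j)/(alpha_j, alpha_j); the resulting 4x4 Cartan matrix is
[[2, -1, 0, -1], [-1, 2, 0, 0], [0, 0, 2, -1], [-1, 0, -2, 2]].
The roots have two lengths (squared-length ratio 2:1); the short ones are alpha_{3}. The associated Dynkin diagram is a chain of 4 nodes with a double edge at one end; the terminal node there is the unique short simple root (B_4), so the type is B_4 (the algebra so(9)).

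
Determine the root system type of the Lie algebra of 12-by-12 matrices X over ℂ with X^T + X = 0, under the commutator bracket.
D6

This is so(12) with 12 even, which has dimension 12(12-1)/2 = 66 and rank 12/2 = 6. In the classification of classical Lie algebras, the orthogonal algebra so(2n) in an even number of variables has type D_n; here n = 6, so the Dynkin diagram is a chain of 4 nodes with a fork of two nodes at one end (D_6). Hence the type is D_6.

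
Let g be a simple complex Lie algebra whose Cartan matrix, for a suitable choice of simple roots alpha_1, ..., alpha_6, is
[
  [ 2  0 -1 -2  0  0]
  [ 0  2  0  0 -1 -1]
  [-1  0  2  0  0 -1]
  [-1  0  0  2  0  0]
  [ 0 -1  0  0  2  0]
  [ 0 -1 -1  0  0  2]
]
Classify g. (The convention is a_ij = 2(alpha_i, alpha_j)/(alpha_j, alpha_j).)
The matrix has rank 6 with 2's on the diagonal. Reading the off-diagonal entries as Dynkin edges (a single edge where a_ij = a_ji = -1; a double or triple edge where a_ij * a_ji = 2 or 3), the diagram is a chain of 6 nodes with a double edge at one end; the terminal node there is the unique short simple root (B_6). One simple-root ordering that puts it in standard form is (alpha_5, alpha_2, alpha_6, alpha_3, alpha_1, alpha_4). So the algebra is type B_6, i.e. so(13).

B_6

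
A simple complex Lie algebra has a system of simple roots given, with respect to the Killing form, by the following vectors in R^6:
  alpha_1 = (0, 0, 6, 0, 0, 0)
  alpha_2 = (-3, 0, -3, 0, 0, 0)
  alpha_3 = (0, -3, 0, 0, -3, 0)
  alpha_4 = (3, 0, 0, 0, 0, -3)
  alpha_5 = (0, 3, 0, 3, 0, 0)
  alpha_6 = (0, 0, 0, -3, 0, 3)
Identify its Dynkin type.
C6

Compute the Cartan integers a_ij = 2(alpha_i, alpha_j)/(alpha_j, alpha_j); the resulting 6x6 Cartan matrix is
[[2, -2, 0, 0, 0, 0], [-1, 2, 0, -1, 0, 0], [0, 0, 2, 0, -1, 0], [0, -1, 0, 2, 0, -1], [0, 0, -1, 0, 2, -1], [0, 0, 0, -1, -1, 2]].
The roots have two lengths (squared-length ratio 2:1); the short ones are alpha_{2,3,4,5,6}. The associated Dynkin diagram is a chain of 6 nodes with a double edge at one end; the terminal node there is the unique long simple root (C_6), so the type is C_6 (the algebra sp(12)).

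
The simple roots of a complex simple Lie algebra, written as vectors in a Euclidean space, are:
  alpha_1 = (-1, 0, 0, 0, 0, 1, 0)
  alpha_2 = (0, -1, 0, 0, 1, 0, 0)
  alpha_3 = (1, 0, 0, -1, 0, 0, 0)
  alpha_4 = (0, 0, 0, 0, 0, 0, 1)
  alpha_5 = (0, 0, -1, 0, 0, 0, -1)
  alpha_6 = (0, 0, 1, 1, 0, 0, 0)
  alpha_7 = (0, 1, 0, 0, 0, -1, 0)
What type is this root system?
Compute the Cartan integers a_ij = 2(alpha_i, alpha_j)/(alpha_j, alpha_j); the resulting 7x7 Cartan matrix is
[[2, 0, -1, 0, 0, 0, -1], [0, 2, 0, 0, 0, 0, -1], [-1, 0, 2, 0, 0, -1, 0], [0, 0, 0, 2, -1, 0, 0], [0, 0, 0, -2, 2, -1, 0], [0, 0, -1, 0, -1, 2, 0], [-1, -1, 0, 0, 0, 0, 2]].
The roots have two lengths (squared-length ratio 2:1); the short ones are alpha_{4}. The associated Dynkin diagram is a chain of 7 nodes with a double edge at one end; the terminal node there is the unique short simple root (B_7), so the type is B_7 (the algebra so(15)).

B_7 (so(15))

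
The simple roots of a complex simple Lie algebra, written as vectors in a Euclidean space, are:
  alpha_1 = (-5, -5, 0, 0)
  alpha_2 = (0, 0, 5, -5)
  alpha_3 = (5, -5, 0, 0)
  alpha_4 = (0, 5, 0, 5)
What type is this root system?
D4

Compute the Cartan integers a_ij = 2(alpha_i, alpha_j)/(alpha_j, alpha_j); the resulting 4x4 Cartan matrix is
[[2, 0, 0, -1], [0, 2, 0, -1], [0, 0, 2, -1], [-1, -1, -1, 2]].
All simple roots have the same length, so the diagram is simply laced. The associated Dynkin diagram is a chain of 2 nodes with a fork of two nodes at one end (D_4), so the type is D_4 (the algebra so(8)).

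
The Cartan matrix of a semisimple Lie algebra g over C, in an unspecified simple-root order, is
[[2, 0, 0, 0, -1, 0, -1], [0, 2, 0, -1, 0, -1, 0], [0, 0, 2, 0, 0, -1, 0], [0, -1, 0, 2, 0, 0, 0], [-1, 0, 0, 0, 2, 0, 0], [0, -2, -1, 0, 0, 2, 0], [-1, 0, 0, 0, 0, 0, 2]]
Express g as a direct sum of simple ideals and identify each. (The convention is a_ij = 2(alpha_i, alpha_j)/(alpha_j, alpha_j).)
The diagram associated to this matrix has two connected components: the simple roots {alpha_1, alpha_5, alpha_7} form a chain of 3 nodes with single edges (A_3), and {alpha_2, alpha_3, alpha_4, alpha_6} form a chain of 4 nodes with a double edge between the middle two (F_4). A semisimple Lie algebra decomposes uniquely as the direct sum of simple ideals, one per connected component of its Dynkin diagram, so g ≅ A_3 ⊕ F_4 (dimension 15 + 52 = 67).

A3 + F4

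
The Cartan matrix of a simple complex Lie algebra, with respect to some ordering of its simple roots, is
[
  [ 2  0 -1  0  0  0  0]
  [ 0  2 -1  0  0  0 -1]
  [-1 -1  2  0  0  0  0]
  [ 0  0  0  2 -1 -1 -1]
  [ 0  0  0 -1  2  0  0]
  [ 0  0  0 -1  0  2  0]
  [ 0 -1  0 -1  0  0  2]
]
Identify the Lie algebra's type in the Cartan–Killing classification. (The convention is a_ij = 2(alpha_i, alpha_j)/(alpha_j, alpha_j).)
D_7

The matrix has rank 7 with 2's on the diagonal. Reading the off-diagonal entries as Dynkin edges (a single edge where a_ij = a_ji = -1; a double or triple edge where a_ij * a_ji = 2 or 3), the diagram is a chain of 5 nodes with a fork of two nodes at one end (D_7). One simple-root ordering that puts it in standard form is (alpha_1, alpha_3, alpha_2, alpha_7, alpha_4, alpha_5, alpha_6). So the algebra is type D_7, i.e. so(14).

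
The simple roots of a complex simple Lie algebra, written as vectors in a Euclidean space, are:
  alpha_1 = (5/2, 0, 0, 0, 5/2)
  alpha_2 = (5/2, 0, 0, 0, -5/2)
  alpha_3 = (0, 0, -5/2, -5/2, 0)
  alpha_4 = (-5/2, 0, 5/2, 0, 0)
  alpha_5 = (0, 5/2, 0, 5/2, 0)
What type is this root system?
type D_5

Compute the Cartan integers a_ij = 2(alpha_i, alpha_j)/(alpha_j, alpha_j); the resulting 5x5 Cartan matrix is
[[2, 0, 0, -1, 0], [0, 2, 0, -1, 0], [0, 0, 2, -1, -1], [-1, -1, -1, 2, 0], [0, 0, -1, 0, 2]].
All simple roots have the same length, so the diagram is simply laced. The associated Dynkin diagram is a chain of 3 nodes with a fork of two nodes at one end (D_5), so the type is D_5 (the algebra so(10)).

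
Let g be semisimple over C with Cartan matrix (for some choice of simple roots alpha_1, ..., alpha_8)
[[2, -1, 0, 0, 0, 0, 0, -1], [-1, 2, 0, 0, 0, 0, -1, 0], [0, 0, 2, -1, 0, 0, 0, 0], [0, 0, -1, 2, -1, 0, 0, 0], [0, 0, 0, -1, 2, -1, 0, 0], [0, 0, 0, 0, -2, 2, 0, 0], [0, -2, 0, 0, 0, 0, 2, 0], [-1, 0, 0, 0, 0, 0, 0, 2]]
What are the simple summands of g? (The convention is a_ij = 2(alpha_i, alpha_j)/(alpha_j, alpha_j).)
The diagram associated to this matrix has two connected components: the simple roots {alpha_3, alpha_4, alpha_5, alpha_6} form a chain of 4 nodes with a double edge at one end; the terminal node there is the unique long simple root (C_4), and {alpha_1, alpha_2, alpha_7, alpha_8} form a chain of 4 nodes with a double edge at one end; the terminal node there is the unique long simple root (C_4). A semisimple Lie algebra decomposes uniquely as the direct sum of simple ideals, one per connected component of its Dynkin diagram, so g ≅ C_4 ⊕ C_4 (dimension 36 + 36 = 72).

C_4 ⊕ C_4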